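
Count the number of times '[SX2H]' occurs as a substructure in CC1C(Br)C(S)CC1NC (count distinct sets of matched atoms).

[SX2H] is the SMARTS for a thiol: an aliphatic sulfur with two connections, one being H.
Exactly one fragment in the molecule meets all constraints, giving 1 match.

1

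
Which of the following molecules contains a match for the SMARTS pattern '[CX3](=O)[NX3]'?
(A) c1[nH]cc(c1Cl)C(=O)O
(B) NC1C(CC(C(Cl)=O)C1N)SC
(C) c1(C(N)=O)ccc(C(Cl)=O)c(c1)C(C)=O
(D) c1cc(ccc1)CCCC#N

C

[CX3](=O)[NX3] describes a carbonyl carbon bonded to a trivalent nitrogen (an amide).
(A) has a carboxylic acid group (-C(=O)OH) but the carbonyl is bonded to O, not to an NX3 nitrogen.
(B) has a primary amino group (-NH2) but the -NH2 is not attached to a carbonyl carbon.
(C) contains a primary amide (-C(=O)NH2), which satisfies every atom and bond constraint.
(D) has a nitrile (-C#N) but the nitrile N is NX1 (triple-bonded), not NX3.
So the answer is (C).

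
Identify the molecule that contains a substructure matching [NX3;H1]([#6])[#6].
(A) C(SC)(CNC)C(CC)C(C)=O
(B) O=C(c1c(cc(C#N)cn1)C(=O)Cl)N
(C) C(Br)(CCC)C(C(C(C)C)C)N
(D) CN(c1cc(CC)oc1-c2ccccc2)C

A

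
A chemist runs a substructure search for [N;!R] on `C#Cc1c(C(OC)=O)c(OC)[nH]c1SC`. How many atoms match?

0

Check the 15 heavy atoms by environment: 1× n (aromatic, in 5-ring) → no; 4× c (aromatic, in 5-ring) → no; 6× C (acyclic) → no; 3× O (acyclic) → no; 1× S (acyclic) → no.
No environment satisfies the query, so 0 matching atoms.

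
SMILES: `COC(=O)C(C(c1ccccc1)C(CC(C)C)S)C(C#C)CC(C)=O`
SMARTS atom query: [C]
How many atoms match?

Check the 25 heavy atoms by environment: 15× C → match; 3× O → no; 1× S → no; 6× c (aromatic) → no.
That gives 15 matching atoms.

15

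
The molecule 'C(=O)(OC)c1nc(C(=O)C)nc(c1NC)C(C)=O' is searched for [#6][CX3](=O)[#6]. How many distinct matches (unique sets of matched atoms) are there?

2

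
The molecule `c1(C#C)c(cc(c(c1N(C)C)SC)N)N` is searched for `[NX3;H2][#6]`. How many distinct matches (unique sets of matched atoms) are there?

2

[NX3;H2][#6] is the SMARTS for a primary amine: a trivalent nitrogen with two H attached to carbon.
The molecule carries 2 separate instances of a primary amino group (-NH2) meeting every constraint; each maps to a distinct set of atoms, giving 2 matches.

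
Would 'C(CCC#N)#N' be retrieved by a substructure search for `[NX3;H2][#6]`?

No

The pattern [NX3;H2][#6] describes a trivalent nitrogen with two H attached to carbon — a primary amine.
The closest candidate here is a nitrile (-C#N), but the nitrogen is NX1 (triple-bonded), not NX3 with two H. No other fragment satisfies the full query, so there is no match.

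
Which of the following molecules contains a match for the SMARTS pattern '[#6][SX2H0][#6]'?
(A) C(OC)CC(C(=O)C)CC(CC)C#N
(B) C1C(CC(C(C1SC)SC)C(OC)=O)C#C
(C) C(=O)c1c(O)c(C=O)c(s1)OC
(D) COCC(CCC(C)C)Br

[#6][SX2H0][#6] describes an aliphatic sulfur bridging two carbons with no H on the sulfur (a thioether).
(A) has a methoxy ether (-OCH3) but the bridging atom is O, not S.
(B) contains a methylthio ether (-SCH3), which satisfies every atom and bond constraint.
(C) has a methoxy ether (-OCH3) but the bridging atom is O, not S.
(D) has a methoxy ether (-OCH3) but the bridging atom is O, not S.
So the answer is (B).

B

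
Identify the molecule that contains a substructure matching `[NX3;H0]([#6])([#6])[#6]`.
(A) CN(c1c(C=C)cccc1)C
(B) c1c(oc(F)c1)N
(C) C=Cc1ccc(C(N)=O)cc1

[NX3;H0]([#6])([#6])[#6] describes a trivalent nitrogen with no H, bonded to three carbons (a tertiary amine).
(A) contains a dimethylamino group (-N(CH3)2), which satisfies every atom and bond constraint.
(B) has a primary amino group (-NH2) but the nitrogen has H2, not H0 with three carbons.
(C) has a primary amide (-C(=O)NH2) but the amide nitrogen has H2 and only one carbon neighbour.
So the answer is (A).

A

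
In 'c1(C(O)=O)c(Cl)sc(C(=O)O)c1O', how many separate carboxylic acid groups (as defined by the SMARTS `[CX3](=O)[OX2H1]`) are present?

[CX3](=O)[OX2H1] is the SMARTS for a carboxylic acid: an sp2 carbon double-bonded to O and single-bonded to an -OH oxygen.
The molecule carries 2 separate instances of a carboxylic acid group (-C(=O)OH) meeting every constraint; each maps to a distinct set of atoms, giving 2 matches.

2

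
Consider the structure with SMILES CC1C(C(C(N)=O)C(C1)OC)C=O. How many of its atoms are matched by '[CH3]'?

2

The query [CH3] means: aliphatic carbon with exactly three hydrogens.
Check the 13 heavy atoms by environment: 5× C (H1) → no; 1× C (H2) → no; 3× O (H0) → no; 1× C (H0) → no; 1× N (H2) → no; 2× C (H3) → match.
That gives 2 matching atoms.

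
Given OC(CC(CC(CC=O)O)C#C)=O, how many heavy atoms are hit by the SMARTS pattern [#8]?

4

Check the 13 heavy atoms by environment: 9× C → no; 4× O → match.
That gives 4 matching atoms.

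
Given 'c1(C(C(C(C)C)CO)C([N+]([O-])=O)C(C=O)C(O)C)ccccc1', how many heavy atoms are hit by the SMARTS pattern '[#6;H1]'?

12

The query [#6;H1] means: any carbon bearing exactly one hydrogen.
Check the 23 heavy atoms by environment: 1× C (H2) → no; 7× C (H1) → match; 3× C (H3) → no; 1× c (aromatic, H0) → no; 5× c (aromatic, H1) → match; 2× O (H1) → no; 2× O (H0) → no; 1× N (charge +1, H0) → no; 1× O (charge -1, H0) → no.
Summing the matching environments: 7 + 5 = 12 matching atoms.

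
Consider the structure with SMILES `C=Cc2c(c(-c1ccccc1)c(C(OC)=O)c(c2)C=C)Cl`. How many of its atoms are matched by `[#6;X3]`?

The query [#6;X3] means: any carbon (aromatic or not) with three total connections.
Check the 21 heavy atoms by environment: 12× c (aromatic, X3) → match; 5× C (X3) → match; 1× Cl (X1) → no; 1× O (X1) → no; 1× O (X2) → no; 1× C (X4) → no.
Summing the matching environments: 12 + 5 = 17 matching atoms.

17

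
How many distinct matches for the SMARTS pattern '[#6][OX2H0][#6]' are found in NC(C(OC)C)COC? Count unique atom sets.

2

[#6][OX2H0][#6] is the SMARTS for an ether: an aliphatic oxygen bridging two carbons with no H on the oxygen.
The molecule carries 2 separate instances of a methoxy ether (-OCH3) meeting every constraint; each maps to a distinct set of atoms, giving 2 matches.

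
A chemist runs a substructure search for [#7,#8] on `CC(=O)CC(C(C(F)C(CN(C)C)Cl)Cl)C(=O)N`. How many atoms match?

4

The query [#7,#8] means: nitrogen or oxygen (comma = OR).
Check the 18 heavy atoms by environment: 11× C → no; 2× Cl → no; 2× O → match; 2× N → match; 1× F → no.
Summing the matching environments: 2 + 2 = 4 matching atoms.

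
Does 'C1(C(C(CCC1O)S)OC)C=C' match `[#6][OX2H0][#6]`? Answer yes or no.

Yes

The pattern [#6][OX2H0][#6] describes an aliphatic oxygen bridging two carbons with no H on the oxygen — an ether.
The molecule carries a methoxy ether (-OCH3), whose atoms satisfy every constraint of the query, so the pattern matches.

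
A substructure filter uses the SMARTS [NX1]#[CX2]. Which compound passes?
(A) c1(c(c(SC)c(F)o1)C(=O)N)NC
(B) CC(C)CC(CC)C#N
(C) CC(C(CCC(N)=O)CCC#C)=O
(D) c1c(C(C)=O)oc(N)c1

[NX1]#[CX2] describes a nitrogen triple-bonded to a two-connected carbon (a nitrile).
(A) has a primary amide (-C(=O)NH2) but the nitrogen is NX3, not NX1.
(B) contains a nitrile (-C#N), which satisfies every atom and bond constraint.
(C) has a primary amide (-C(=O)NH2) but the nitrogen is NX3, not NX1.
(D) has a primary amino group (-NH2) but the nitrogen is NX3 (three connections), not NX1 triple-bonded.
So the answer is (B).

B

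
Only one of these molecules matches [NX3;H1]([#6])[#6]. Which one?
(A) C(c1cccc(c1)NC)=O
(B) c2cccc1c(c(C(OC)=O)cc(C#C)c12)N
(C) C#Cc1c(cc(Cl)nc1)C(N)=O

[NX3;H1]([#6])[#6] describes a trivalent nitrogen with one H, bonded to two carbons (a secondary amine).
(A) contains an N-methylamino group (-NHCH3), which satisfies every atom and bond constraint.
(B) has a primary amino group (-NH2) but the nitrogen has H2 and only one carbon neighbour.
(C) has a primary amide (-C(=O)NH2) but the -C(=O)NH2 nitrogen has H2, not H1.
So the answer is (A).

A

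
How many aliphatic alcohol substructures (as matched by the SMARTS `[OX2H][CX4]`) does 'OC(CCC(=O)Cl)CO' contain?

2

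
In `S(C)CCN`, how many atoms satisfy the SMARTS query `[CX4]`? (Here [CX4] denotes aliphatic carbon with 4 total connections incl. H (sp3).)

The query [CX4] means: C with X4: aliphatic carbon with exactly 4 total connections (bonds + H).
Check the 5 heavy atoms by environment: 3× C (X4) → match; 1× N (X3) → no; 1× S (X2) → no.
That gives 3 matching atoms.

3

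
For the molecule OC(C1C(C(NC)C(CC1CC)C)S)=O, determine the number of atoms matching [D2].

3

Check the 15 heavy atoms by environment: 2× C (D2) → match; 6× C (D3) → no; 3× C (D1) → no; 1× N (D2) → match; 2× O (D1) → no; 1× S (D1) → no.
Summing the matching environments: 2 + 1 = 3 matching atoms.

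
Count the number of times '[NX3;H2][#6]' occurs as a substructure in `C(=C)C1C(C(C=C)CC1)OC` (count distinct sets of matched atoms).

0

[NX3;H2][#6] is the SMARTS for a primary amine: a trivalent nitrogen with two H attached to carbon.
No fragment in the molecule satisfies every constraint, giving 0 matches.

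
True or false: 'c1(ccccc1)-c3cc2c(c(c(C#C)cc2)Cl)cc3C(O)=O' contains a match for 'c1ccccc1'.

True

The pattern c1ccccc1 describes six aromatic carbons in a ring — a benzene ring.
The molecule carries a phenyl ring, whose atoms satisfy every constraint of the query, so the pattern matches.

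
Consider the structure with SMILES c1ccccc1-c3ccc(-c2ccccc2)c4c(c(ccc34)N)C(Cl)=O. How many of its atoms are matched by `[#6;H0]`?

9

The query [#6;H0] means: any carbon with no attached hydrogen.
Check the 26 heavy atoms by environment: 8× c (aromatic, H0) → match; 14× c (aromatic, H1) → no; 1× C (H0) → match; 1× O (H0) → no; 1× Cl (H0) → no; 1× N (H2) → no.
Summing the matching environments: 8 + 1 = 9 matching atoms.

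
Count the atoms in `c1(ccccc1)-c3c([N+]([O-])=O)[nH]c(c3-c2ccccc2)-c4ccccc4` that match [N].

The query [N] means: uppercase N matches aliphatic (non-aromatic) nitrogen only.
Check the 26 heavy atoms by environment: 1× n (aromatic) → no; 22× c (aromatic) → no; 1× N (charge +1) → match; 1× O (charge -1) → no; 1× O → no.
That gives 1 matching atom.

1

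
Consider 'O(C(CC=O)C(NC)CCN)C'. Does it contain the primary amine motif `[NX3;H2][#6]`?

The pattern [NX3;H2][#6] describes a trivalent nitrogen with two H attached to carbon — a primary amine.
The molecule carries a primary amino group (-NH2), whose atoms satisfy every constraint of the query, so the pattern matches.

Yes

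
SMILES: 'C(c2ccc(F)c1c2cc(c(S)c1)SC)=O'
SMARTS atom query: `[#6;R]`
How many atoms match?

10

Check the 16 heavy atoms by environment: 10× c (aromatic, in 6-ring) → match; 1× F (acyclic) → no; 2× C (acyclic) → no; 1× O (acyclic) → no; 2× S (acyclic) → no.
That gives 10 matching atoms.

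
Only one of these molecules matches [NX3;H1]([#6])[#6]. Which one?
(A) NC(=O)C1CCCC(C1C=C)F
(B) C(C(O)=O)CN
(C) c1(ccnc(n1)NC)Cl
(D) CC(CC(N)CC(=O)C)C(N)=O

[NX3;H1]([#6])[#6] describes a trivalent nitrogen with one H, bonded to two carbons (a secondary amine).
(A) has a primary amide (-C(=O)NH2) but the -C(=O)NH2 nitrogen has H2, not H1.
(B) has a primary amino group (-NH2) but the nitrogen has H2 and only one carbon neighbour.
(C) contains an N-methylamino group (-NHCH3), which satisfies every atom and bond constraint.
(D) has a primary amide (-C(=O)NH2) but the -C(=O)NH2 nitrogen has H2, not H1.
So the answer is (C).

C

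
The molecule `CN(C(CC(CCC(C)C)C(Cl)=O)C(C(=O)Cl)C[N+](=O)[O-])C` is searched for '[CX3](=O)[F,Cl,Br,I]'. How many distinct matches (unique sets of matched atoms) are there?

[CX3](=O)[F,Cl,Br,I] is the SMARTS for an acyl halide: a carbonyl carbon bonded to a halogen.
The molecule carries 2 separate instances of an acyl chloride (-C(=O)Cl) meeting every constraint; each maps to a distinct set of atoms, giving 2 matches.

2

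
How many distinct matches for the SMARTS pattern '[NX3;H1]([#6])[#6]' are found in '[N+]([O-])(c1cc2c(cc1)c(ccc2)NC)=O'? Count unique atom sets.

1

[NX3;H1]([#6])[#6] is the SMARTS for a secondary amine: a trivalent nitrogen with one H, bonded to two carbons.
Exactly one fragment in the molecule meets all constraints, giving 1 match.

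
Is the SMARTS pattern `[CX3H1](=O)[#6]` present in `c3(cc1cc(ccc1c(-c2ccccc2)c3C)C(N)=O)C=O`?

Yes

The pattern [CX3H1](=O)[#6] describes an sp2 carbon with one H, double-bonded to O and single-bonded to carbon — an aldehyde.
The molecule carries an aldehyde (-CHO), whose atoms satisfy every constraint of the query, so the pattern matches.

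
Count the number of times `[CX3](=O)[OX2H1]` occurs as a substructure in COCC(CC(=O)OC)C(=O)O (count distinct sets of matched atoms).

1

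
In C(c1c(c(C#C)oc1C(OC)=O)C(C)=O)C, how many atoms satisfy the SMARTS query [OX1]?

2

The query [OX1] means: aliphatic oxygen with one total connection — typically a carbonyl =O or an oxide.
Check the 16 heavy atoms by environment: 1× o (aromatic, X2) → no; 4× c (aromatic, X3) → no; 2× C (X3) → no; 2× O (X1) → match; 4× C (X4) → no; 2× C (X2) → no; 1× O (X2) → no.
That gives 2 matching atoms.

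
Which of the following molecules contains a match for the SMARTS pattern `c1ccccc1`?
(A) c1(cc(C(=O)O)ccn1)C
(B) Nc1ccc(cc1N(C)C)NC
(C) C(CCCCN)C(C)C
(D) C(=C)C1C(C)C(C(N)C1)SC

B

c1ccccc1 describes six aromatic carbons in a ring (a benzene ring).
(A) has a methyl group (-CH3) but no six-membered all-carbon aromatic ring is present.
(B) contains the required atom environment, so the pattern matches.
(C) has a methyl group (-CH3) but no six-membered all-carbon aromatic ring is present.
(D) has a methyl group (-CH3) but no six-membered all-carbon aromatic ring is present.
So the answer is (B).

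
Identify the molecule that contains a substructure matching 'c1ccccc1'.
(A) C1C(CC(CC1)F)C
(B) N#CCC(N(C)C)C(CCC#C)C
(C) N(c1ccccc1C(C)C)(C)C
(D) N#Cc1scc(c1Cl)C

C

c1ccccc1 describes six aromatic carbons in a ring (a benzene ring).
(A) has a methyl group (-CH3) but no six-membered all-carbon aromatic ring is present.
(B) has a methyl group (-CH3) but no six-membered all-carbon aromatic ring is present.
(C) contains the required atom environment, so the pattern matches.
(D) has a methyl group (-CH3) but no six-membered all-carbon aromatic ring is present.
So the answer is (C).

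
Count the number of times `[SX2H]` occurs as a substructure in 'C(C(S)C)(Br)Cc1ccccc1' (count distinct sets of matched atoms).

[SX2H] is the SMARTS for a thiol: an aliphatic sulfur with two connections, one being H.
Exactly one fragment in the molecule meets all constraints, giving 1 match.

1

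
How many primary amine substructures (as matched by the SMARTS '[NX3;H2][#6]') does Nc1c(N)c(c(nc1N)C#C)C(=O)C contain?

3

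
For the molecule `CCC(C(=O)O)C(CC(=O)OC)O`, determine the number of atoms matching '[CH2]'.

2

Check the 13 heavy atoms by environment: 2× C (H2) → match; 2× C (H1) → no; 2× C (H3) → no; 2× O (H1) → no; 2× C (H0) → no; 3× O (H0) → no.
That gives 2 matching atoms.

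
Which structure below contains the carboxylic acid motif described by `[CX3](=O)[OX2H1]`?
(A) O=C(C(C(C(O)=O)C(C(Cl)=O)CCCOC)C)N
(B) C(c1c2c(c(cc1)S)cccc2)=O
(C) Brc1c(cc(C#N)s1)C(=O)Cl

A

[CX3](=O)[OX2H1] describes an sp2 carbon double-bonded to O and single-bonded to an -OH oxygen (a carboxylic acid).
(A) contains a carboxylic acid group (-C(=O)OH), which satisfies every atom and bond constraint.
(B) has an aldehyde (-CHO) but there is no singly-bonded oxygen on the carbonyl carbon.
(C) has an acyl chloride (-C(=O)Cl) but the carbonyl is bonded to Cl, not to an -OH oxygen.
So the answer is (A).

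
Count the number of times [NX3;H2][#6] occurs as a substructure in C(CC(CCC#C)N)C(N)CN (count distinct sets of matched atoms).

[NX3;H2][#6] is the SMARTS for a primary amine: a trivalent nitrogen with two H attached to carbon.
The molecule carries 3 separate instances of a primary amino group (-NH2) meeting every constraint; each maps to a distinct set of atoms, giving 3 matches.

3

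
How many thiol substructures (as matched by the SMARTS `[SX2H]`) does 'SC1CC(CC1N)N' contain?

[SX2H] is the SMARTS for a thiol: an aliphatic sulfur with two connections, one being H.
Exactly one fragment in the molecule meets all constraints, giving 1 match.

1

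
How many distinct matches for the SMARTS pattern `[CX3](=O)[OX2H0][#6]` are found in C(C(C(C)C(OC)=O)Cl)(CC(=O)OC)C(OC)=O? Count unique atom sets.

3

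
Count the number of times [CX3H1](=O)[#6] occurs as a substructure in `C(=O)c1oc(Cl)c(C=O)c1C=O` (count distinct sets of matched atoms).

[CX3H1](=O)[#6] is the SMARTS for an aldehyde: an sp2 carbon with one H, double-bonded to O and single-bonded to carbon.
The molecule carries 3 separate instances of an aldehyde (-CHO) meeting every constraint; each maps to a distinct set of atoms, giving 3 matches.

3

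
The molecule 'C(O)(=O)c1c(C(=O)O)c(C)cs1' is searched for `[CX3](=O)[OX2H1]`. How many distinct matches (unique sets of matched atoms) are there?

2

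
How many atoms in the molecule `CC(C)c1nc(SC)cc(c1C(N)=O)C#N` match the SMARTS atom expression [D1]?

The query [D1] means: atom with exactly one heavy-atom neighbour (degree 1).
Check the 16 heavy atoms by environment: 1× n (aromatic, D2) → no; 4× c (aromatic, D3) → no; 1× c (aromatic, D2) → no; 1× C (D2) → no; 2× N (D1) → match; 1× S (D2) → no; 3× C (D1) → match; 2× C (D3) → no; 1× O (D1) → match.
Summing the matching environments: 2 + 3 + 1 = 6 matching atoms.

6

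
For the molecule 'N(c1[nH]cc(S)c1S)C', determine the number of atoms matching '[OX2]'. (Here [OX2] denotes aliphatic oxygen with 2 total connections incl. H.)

0

Check the 9 heavy atoms by environment: 1× n (aromatic, X3) → no; 4× c (aromatic, X3) → no; 2× S (X2) → no; 1× N (X3) → no; 1× C (X4) → no.
No environment satisfies the query, so 0 matching atoms.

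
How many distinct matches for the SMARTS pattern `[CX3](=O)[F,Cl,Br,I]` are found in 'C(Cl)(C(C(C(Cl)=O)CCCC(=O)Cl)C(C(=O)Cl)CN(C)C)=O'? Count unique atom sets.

[CX3](=O)[F,Cl,Br,I] is the SMARTS for an acyl halide: a carbonyl carbon bonded to a halogen.
The molecule carries 4 separate instances of an acyl chloride (-C(=O)Cl) meeting every constraint; each maps to a distinct set of atoms, giving 4 matches.

4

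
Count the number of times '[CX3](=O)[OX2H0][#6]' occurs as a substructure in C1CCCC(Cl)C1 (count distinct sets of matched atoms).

[CX3](=O)[OX2H0][#6] is the SMARTS for an ester: a carbonyl carbon bonded to an oxygen that is itself bonded to carbon (no H on that O).
No fragment in the molecule satisfies every constraint, giving 0 matches.

0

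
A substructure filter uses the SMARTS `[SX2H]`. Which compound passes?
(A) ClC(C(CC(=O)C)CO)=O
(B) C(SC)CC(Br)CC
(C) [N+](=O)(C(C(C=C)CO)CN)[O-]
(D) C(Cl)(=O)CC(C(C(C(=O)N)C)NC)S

[SX2H] describes an aliphatic sulfur with two connections, one being H (a thiol).
(A) has a hydroxyl group (-OH) but it is an -OH, not an -SH.
(B) has a methylthio ether (-SCH3) but the sulfur has H0 (bonded to two carbons), not H1.
(C) has a hydroxyl group (-OH) but it is an -OH, not an -SH.
(D) contains a thiol (-SH), which satisfies every atom and bond constraint.
So the answer is (D).

D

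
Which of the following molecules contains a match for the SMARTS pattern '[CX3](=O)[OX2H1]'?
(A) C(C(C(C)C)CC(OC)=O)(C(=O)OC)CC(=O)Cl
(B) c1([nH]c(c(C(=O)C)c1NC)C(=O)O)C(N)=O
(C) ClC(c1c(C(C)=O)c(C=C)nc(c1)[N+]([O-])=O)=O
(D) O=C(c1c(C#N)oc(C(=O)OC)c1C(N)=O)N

B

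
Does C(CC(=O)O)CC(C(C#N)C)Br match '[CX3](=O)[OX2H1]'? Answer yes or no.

Yes

The pattern [CX3](=O)[OX2H1] describes an sp2 carbon double-bonded to O and single-bonded to an -OH oxygen — a carboxylic acid.
The molecule carries a carboxylic acid group (-C(=O)OH), whose atoms satisfy every constraint of the query, so the pattern matches.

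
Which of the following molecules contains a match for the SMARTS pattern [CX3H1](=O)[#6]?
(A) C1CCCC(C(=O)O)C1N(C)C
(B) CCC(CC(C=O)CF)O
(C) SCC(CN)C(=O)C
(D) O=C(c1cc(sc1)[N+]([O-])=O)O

B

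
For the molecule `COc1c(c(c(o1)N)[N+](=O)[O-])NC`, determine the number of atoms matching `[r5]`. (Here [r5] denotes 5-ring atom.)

The query [r5] means: r5 matches atoms in a five-membered ring.
Check the 13 heavy atoms by environment: 1× o (aromatic, in 5-ring) → match; 4× c (aromatic, in 5-ring) → match; 2× N (acyclic) → no; 2× C (acyclic) → no; 2× O (acyclic) → no; 1× N (charge +1, acyclic) → no; 1× O (charge -1, acyclic) → no.
Summing the matching environments: 1 + 4 = 5 matching atoms.

5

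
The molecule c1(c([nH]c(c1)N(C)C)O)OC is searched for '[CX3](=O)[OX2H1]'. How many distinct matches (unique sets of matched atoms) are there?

0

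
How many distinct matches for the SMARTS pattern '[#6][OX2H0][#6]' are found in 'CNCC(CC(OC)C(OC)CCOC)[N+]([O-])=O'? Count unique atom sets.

3

[#6][OX2H0][#6] is the SMARTS for an ether: an aliphatic oxygen bridging two carbons with no H on the oxygen.
The molecule carries 3 separate instances of a methoxy ether (-OCH3) meeting every constraint; each maps to a distinct set of atoms, giving 3 matches.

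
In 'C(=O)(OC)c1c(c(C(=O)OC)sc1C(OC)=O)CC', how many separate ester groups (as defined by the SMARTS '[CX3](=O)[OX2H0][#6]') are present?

3

[CX3](=O)[OX2H0][#6] is the SMARTS for an ester: a carbonyl carbon bonded to an oxygen that is itself bonded to carbon (no H on that O).
The molecule carries 3 separate instances of a methyl-ester group (-C(=O)OCH3) meeting every constraint; each maps to a distinct set of atoms, giving 3 matches.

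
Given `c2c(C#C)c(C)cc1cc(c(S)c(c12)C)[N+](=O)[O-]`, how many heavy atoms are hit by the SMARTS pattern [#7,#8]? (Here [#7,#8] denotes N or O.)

3

The query [#7,#8] means: nitrogen or oxygen (comma = OR).
Check the 18 heavy atoms by environment: 10× c (aromatic) → no; 4× C → no; 1× N (charge +1) → match; 1× O (charge -1) → match; 1× O → match; 1× S → no.
Summing the matching environments: 1 + 1 + 1 = 3 matching atoms.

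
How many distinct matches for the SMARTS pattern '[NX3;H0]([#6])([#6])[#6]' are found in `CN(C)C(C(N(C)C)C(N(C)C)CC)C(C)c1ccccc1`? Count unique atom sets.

[NX3;H0]([#6])([#6])[#6] is the SMARTS for a tertiary amine: a trivalent nitrogen with no H, bonded to three carbons.
The molecule carries 3 separate instances of a dimethylamino group (-N(CH3)2) meeting every constraint; each maps to a distinct set of atoms, giving 3 matches.

3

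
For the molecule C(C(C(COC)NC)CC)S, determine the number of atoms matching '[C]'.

The query [C] means: uppercase C matches aliphatic (non-aromatic) carbon only.
Check the 11 heavy atoms by environment: 8× C → match; 1× O → no; 1× S → no; 1× N → no.
That gives 8 matching atoms.

8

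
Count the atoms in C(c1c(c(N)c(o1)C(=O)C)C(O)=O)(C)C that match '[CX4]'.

4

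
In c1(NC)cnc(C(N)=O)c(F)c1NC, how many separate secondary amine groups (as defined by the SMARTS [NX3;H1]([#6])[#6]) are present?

[NX3;H1]([#6])[#6] is the SMARTS for a secondary amine: a trivalent nitrogen with one H, bonded to two carbons.
The molecule carries 2 separate instances of an N-methylamino group (-NHCH3) meeting every constraint; each maps to a distinct set of atoms, giving 2 matches.

2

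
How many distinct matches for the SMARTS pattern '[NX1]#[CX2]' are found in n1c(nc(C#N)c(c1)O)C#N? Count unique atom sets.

[NX1]#[CX2] is the SMARTS for a nitrile: a nitrogen triple-bonded to a two-connected carbon.
The molecule carries 2 separate instances of a nitrile (-C#N) meeting every constraint; each maps to a distinct set of atoms, giving 2 matches.

2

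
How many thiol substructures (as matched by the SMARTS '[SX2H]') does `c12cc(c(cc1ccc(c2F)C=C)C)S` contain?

[SX2H] is the SMARTS for a thiol: an aliphatic sulfur with two connections, one being H.
Exactly one fragment in the molecule meets all constraints, giving 1 match.

1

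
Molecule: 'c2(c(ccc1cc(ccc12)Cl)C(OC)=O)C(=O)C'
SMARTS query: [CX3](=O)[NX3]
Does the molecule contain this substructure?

No

The pattern [CX3](=O)[NX3] describes a carbonyl carbon bonded to a trivalent nitrogen — an amide.
The closest candidate here is a methyl-ester group (-C(=O)OCH3), but the carbonyl is bonded to O, not to an NX3 nitrogen. No other fragment satisfies the full query, so there is no match.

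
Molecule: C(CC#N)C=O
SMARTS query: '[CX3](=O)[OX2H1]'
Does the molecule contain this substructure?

The pattern [CX3](=O)[OX2H1] describes an sp2 carbon double-bonded to O and single-bonded to an -OH oxygen — a carboxylic acid.
The closest candidate here is an aldehyde (-CHO), but there is no singly-bonded oxygen on the carbonyl carbon. No other fragment satisfies the full query, so there is no match.

No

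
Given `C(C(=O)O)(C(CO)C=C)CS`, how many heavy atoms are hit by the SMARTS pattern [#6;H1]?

Check the 11 heavy atoms by environment: 3× C (H2) → no; 3× C (H1) → match; 2× O (H1) → no; 1× S (H1) → no; 1× C (H0) → no; 1× O (H0) → no.
That gives 3 matching atoms.

3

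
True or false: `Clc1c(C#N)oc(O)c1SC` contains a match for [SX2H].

The pattern [SX2H] describes an aliphatic sulfur with two connections, one being H — a thiol.
The closest candidate here is a hydroxyl group (-OH), but it is an -OH, not an -SH. No other fragment satisfies the full query, so there is no match.

False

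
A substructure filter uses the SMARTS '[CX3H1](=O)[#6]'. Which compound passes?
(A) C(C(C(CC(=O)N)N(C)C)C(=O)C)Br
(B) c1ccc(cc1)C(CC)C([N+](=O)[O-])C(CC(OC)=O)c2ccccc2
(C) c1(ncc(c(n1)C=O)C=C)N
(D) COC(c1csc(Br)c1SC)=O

C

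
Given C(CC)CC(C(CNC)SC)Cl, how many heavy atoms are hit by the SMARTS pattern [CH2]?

The query [CH2] means: aliphatic carbon with exactly two hydrogens.
Check the 12 heavy atoms by environment: 3× C (H3) → no; 4× C (H2) → match; 2× C (H1) → no; 1× S (H0) → no; 1× N (H1) → no; 1× Cl (H0) → no.
That gives 4 matching atoms.

4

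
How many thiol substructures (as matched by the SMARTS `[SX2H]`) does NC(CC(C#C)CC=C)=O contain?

[SX2H] is the SMARTS for a thiol: an aliphatic sulfur with two connections, one being H.
No fragment in the molecule satisfies every constraint, giving 0 matches.

0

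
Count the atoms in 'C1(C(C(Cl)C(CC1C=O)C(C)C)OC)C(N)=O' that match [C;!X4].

2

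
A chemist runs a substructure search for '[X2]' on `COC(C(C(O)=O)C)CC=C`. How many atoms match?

The query [X2] means: any atom with exactly two total connections (bonds + H).
Check the 11 heavy atoms by environment: 5× C (X4) → no; 2× O (X2) → match; 3× C (X3) → no; 1× O (X1) → no.
That gives 2 matching atoms.

2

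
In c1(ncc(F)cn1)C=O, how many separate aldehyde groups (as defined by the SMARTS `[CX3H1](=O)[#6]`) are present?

1

[CX3H1](=O)[#6] is the SMARTS for an aldehyde: an sp2 carbon with one H, double-bonded to O and single-bonded to carbon.
Exactly one fragment in the molecule meets all constraints, giving 1 match.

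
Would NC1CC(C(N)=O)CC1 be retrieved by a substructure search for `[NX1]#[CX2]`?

No

The pattern [NX1]#[CX2] describes a nitrogen triple-bonded to a two-connected carbon — a nitrile.
The closest candidate here is a primary amide (-C(=O)NH2), but the nitrogen is NX3, not NX1. No other fragment satisfies the full query, so there is no match.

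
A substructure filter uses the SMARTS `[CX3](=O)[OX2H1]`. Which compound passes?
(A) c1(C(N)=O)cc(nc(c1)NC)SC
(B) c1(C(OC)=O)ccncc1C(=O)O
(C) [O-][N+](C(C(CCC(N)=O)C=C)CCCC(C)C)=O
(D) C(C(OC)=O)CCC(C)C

[CX3](=O)[OX2H1] describes an sp2 carbon double-bonded to O and single-bonded to an -OH oxygen (a carboxylic acid).
(A) has a primary amide (-C(=O)NH2) but the carbonyl is bonded to N, not to an -OH oxygen.
(B) contains a carboxylic acid group (-C(=O)OH), which satisfies every atom and bond constraint.
(C) has a primary amide (-C(=O)NH2) but the carbonyl is bonded to N, not to an -OH oxygen.
(D) has a methyl-ester group (-C(=O)OCH3) but the singly-bonded O has no H (OX2H0, not OX2H1).
So the answer is (B).

B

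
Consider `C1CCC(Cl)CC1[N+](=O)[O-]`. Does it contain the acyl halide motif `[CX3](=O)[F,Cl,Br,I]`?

No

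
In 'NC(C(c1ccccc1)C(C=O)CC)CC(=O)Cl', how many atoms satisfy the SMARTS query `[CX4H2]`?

2

The query [CX4H2] means: sp3 carbon (X4) with exactly two hydrogens.
Check the 18 heavy atoms by environment: 1× C (H3, X4) → no; 2× C (H2, X4) → match; 3× C (H1, X4) → no; 1× c (aromatic, H0, X3) → no; 5× c (aromatic, H1, X3) → no; 1× C (H1, X3) → no; 2× O (H0, X1) → no; 1× C (H0, X3) → no; 1× Cl (H0, X1) → no; 1× N (H2, X3) → no.
That gives 2 matching atoms.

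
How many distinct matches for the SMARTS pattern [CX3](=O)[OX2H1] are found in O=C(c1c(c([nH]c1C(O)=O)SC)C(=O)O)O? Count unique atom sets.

[CX3](=O)[OX2H1] is the SMARTS for a carboxylic acid: an sp2 carbon double-bonded to O and single-bonded to an -OH oxygen.
The molecule carries 3 separate instances of a carboxylic acid group (-C(=O)OH) meeting every constraint; each maps to a distinct set of atoms, giving 3 matches.

3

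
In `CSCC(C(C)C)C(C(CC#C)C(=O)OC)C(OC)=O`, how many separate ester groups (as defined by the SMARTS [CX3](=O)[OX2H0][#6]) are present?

[CX3](=O)[OX2H0][#6] is the SMARTS for an ester: a carbonyl carbon bonded to an oxygen that is itself bonded to carbon (no H on that O).
The molecule carries 2 separate instances of a methyl-ester group (-C(=O)OCH3) meeting every constraint; each maps to a distinct set of atoms, giving 2 matches.

2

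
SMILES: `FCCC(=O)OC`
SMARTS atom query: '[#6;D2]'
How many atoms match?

The query [#6;D2] means: any carbon bonded to exactly two heavy atoms.
Check the 7 heavy atoms by environment: 2× C (D2) → match; 1× F (D1) → no; 1× C (D3) → no; 1× O (D1) → no; 1× O (D2) → no; 1× C (D1) → no.
That gives 2 matching atoms.

2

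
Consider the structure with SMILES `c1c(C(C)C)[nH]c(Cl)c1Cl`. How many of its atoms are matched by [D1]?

The query [D1] means: atom with exactly one heavy-atom neighbour (degree 1).
Check the 10 heavy atoms by environment: 1× n (aromatic, D2) → no; 3× c (aromatic, D3) → no; 1× c (aromatic, D2) → no; 2× Cl (D1) → match; 1× C (D3) → no; 2× C (D1) → match.
Summing the matching environments: 2 + 2 = 4 matching atoms.

4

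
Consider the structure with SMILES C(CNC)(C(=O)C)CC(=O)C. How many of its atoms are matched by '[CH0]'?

The query [CH0] means: aliphatic carbon with no attached hydrogen.
Check the 11 heavy atoms by environment: 2× C (H2) → no; 1× C (H1) → no; 2× C (H0) → match; 2× O (H0) → no; 3× C (H3) → no; 1× N (H1) → no.
That gives 2 matching atoms.

2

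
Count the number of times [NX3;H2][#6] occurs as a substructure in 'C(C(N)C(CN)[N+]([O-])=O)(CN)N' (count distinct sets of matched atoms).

4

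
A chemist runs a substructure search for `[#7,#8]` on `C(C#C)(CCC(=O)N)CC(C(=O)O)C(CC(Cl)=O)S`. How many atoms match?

5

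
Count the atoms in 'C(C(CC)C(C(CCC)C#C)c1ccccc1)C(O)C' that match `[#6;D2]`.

10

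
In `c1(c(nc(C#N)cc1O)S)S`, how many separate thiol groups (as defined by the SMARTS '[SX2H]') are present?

[SX2H] is the SMARTS for a thiol: an aliphatic sulfur with two connections, one being H.
The molecule carries 2 separate instances of a thiol (-SH) meeting every constraint; each maps to a distinct set of atoms, giving 2 matches.

2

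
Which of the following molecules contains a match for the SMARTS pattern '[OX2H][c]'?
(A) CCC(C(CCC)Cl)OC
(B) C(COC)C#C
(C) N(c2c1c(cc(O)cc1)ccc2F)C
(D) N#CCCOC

C

[OX2H][c] describes a hydroxyl oxygen attached to an aromatic carbon (a phenol).
(A) has a methoxy ether (-OCH3) but the oxygen has H0, not H1.
(B) has a methoxy ether (-OCH3) but the oxygen has H0, not H1.
(C) contains a hydroxyl group (-OH), which satisfies every atom and bond constraint.
(D) has a methoxy ether (-OCH3) but the oxygen has H0, not H1.
So the answer is (C).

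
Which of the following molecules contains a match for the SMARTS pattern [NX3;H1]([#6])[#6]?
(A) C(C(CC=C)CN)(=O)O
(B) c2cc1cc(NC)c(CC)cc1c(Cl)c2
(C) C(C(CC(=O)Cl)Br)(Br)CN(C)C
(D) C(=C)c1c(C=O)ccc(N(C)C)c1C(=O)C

[NX3;H1]([#6])[#6] describes a trivalent nitrogen with one H, bonded to two carbons (a secondary amine).
(A) has a primary amino group (-NH2) but the nitrogen has H2 and only one carbon neighbour.
(B) contains an N-methylamino group (-NHCH3), which satisfies every atom and bond constraint.
(C) has a dimethylamino group (-N(CH3)2) but the nitrogen has H0, not H1.
(D) has a dimethylamino group (-N(CH3)2) but the nitrogen has H0, not H1.
So the answer is (B).

B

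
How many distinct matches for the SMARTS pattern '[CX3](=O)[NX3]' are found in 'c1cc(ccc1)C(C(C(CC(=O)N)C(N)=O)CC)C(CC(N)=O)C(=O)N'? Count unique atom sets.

4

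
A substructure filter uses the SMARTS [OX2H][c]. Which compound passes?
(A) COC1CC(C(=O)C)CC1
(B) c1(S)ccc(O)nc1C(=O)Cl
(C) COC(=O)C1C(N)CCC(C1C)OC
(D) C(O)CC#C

[OX2H][c] describes a hydroxyl oxygen attached to an aromatic carbon (a phenol).
(A) has a methoxy ether (-OCH3) but the oxygen has H0, not H1.
(B) contains a hydroxyl group (-OH), which satisfies every atom and bond constraint.
(C) has a methoxy ether (-OCH3) but the oxygen has H0, not H1.
(D) has a hydroxyl group (-OH) but the -OH is on an aliphatic carbon, not an aromatic c.
So the answer is (B).

B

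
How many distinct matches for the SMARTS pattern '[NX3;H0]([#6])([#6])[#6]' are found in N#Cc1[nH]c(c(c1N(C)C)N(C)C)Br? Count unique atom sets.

2

[NX3;H0]([#6])([#6])[#6] is the SMARTS for a tertiary amine: a trivalent nitrogen with no H, bonded to three carbons.
The molecule carries 2 separate instances of a dimethylamino group (-N(CH3)2) meeting every constraint; each maps to a distinct set of atoms, giving 2 matches.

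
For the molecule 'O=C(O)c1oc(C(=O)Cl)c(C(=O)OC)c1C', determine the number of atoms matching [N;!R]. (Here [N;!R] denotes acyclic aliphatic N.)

0

The query [N;!R] means: aliphatic nitrogen not in a ring.
Check the 16 heavy atoms by environment: 1× o (aromatic, in 5-ring) → no; 4× c (aromatic, in 5-ring) → no; 5× C (acyclic) → no; 5× O (acyclic) → no; 1× Cl (acyclic) → no.
No environment satisfies the query, so 0 matching atoms.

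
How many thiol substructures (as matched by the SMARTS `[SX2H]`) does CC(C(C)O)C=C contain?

0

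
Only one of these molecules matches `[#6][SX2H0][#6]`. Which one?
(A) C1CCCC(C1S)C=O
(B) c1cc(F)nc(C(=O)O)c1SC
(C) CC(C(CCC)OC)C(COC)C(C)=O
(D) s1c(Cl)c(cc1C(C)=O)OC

B

[#6][SX2H0][#6] describes an aliphatic sulfur bridging two carbons with no H on the sulfur (a thioether).
(A) has a thiol (-SH) but the sulfur has H1, not H0 bridging two carbons.
(B) contains a methylthio ether (-SCH3), which satisfies every atom and bond constraint.
(C) has a methoxy ether (-OCH3) but the bridging atom is O, not S.
(D) has a methoxy ether (-OCH3) but the bridging atom is O, not S.
So the answer is (B).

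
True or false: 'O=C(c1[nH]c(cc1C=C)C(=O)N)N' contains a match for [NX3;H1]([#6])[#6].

False

The pattern [NX3;H1]([#6])[#6] describes a trivalent nitrogen with one H, bonded to two carbons — a secondary amine.
The closest candidate here is a primary amide (-C(=O)NH2), but the -C(=O)NH2 nitrogen has H2, not H1. No other fragment satisfies the full query, so there is no match.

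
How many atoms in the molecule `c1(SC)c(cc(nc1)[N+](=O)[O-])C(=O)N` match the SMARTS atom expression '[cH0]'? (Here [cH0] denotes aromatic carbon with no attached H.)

Check the 14 heavy atoms by environment: 1× n (aromatic, H0) → no; 3× c (aromatic, H0) → match; 2× c (aromatic, H1) → no; 1× C (H0) → no; 2× O (H0) → no; 1× N (H2) → no; 1× S (H0) → no; 1× C (H3) → no; 1× N (charge +1, H0) → no; 1× O (charge -1, H0) → no.
That gives 3 matching atoms.

3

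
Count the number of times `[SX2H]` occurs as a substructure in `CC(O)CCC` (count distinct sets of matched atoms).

0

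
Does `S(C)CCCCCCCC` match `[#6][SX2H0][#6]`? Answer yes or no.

The pattern [#6][SX2H0][#6] describes an aliphatic sulfur bridging two carbons with no H on the sulfur — a thioether.
The molecule carries a methylthio ether (-SCH3), whose atoms satisfy every constraint of the query, so the pattern matches.

Yes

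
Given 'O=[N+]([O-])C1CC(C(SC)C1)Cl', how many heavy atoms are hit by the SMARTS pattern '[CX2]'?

Check the 11 heavy atoms by environment: 6× C (X4) → no; 1× Cl (X1) → no; 1× N (charge +1, X3) → no; 1× O (charge -1, X1) → no; 1× O (X1) → no; 1× S (X2) → no.
No environment satisfies the query, so 0 matching atoms.

0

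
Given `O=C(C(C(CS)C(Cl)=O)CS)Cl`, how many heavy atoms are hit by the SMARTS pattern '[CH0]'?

2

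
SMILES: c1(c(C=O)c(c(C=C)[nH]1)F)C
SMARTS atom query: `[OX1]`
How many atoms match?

1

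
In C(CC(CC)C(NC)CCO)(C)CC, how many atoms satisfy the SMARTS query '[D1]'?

Check the 14 heavy atoms by environment: 5× C (D2) → no; 3× C (D3) → no; 4× C (D1) → match; 1× N (D2) → no; 1× O (D1) → match.
Summing the matching environments: 4 + 1 = 5 matching atoms.

5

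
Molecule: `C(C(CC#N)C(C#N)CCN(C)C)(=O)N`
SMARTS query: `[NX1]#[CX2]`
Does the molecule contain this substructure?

Yes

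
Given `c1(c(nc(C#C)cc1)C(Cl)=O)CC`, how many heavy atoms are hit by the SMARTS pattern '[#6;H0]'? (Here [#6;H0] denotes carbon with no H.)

The query [#6;H0] means: any carbon with no attached hydrogen.
Check the 13 heavy atoms by environment: 1× n (aromatic, H0) → no; 3× c (aromatic, H0) → match; 2× c (aromatic, H1) → no; 2× C (H0) → match; 1× O (H0) → no; 1× Cl (H0) → no; 1× C (H2) → no; 1× C (H3) → no; 1× C (H1) → no.
Summing the matching environments: 3 + 2 = 5 matching atoms.

5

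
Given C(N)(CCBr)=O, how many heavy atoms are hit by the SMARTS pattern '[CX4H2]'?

Check the 6 heavy atoms by environment: 2× C (H2, X4) → match; 1× Br (H0, X1) → no; 1× C (H0, X3) → no; 1× O (H0, X1) → no; 1× N (H2, X3) → no.
That gives 2 matching atoms.

2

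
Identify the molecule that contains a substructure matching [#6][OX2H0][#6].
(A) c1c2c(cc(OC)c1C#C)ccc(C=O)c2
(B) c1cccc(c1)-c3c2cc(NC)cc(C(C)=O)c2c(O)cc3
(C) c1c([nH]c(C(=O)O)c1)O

A

[#6][OX2H0][#6] describes an aliphatic oxygen bridging two carbons with no H on the oxygen (an ether).
(A) contains a methoxy ether (-OCH3), which satisfies every atom and bond constraint.
(B) has a hydroxyl group (-OH) but the oxygen has H1, not H0 bridging two carbons.
(C) has a hydroxyl group (-OH) but the oxygen has H1, not H0 bridging two carbons.
So the answer is (A).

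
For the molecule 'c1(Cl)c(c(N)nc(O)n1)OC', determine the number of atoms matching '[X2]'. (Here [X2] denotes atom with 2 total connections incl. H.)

The query [X2] means: any atom with exactly two total connections (bonds + H).
Check the 11 heavy atoms by environment: 2× n (aromatic, X2) → match; 4× c (aromatic, X3) → no; 2× O (X2) → match; 1× C (X4) → no; 1× N (X3) → no; 1× Cl (X1) → no.
Summing the matching environments: 2 + 2 = 4 matching atoms.

4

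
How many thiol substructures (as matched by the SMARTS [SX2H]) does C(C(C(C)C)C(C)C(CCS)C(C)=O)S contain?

[SX2H] is the SMARTS for a thiol: an aliphatic sulfur with two connections, one being H.
The molecule carries 2 separate instances of a thiol (-SH) meeting every constraint; each maps to a distinct set of atoms, giving 2 matches.

2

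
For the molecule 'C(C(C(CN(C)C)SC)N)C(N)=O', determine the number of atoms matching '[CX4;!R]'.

The query [CX4;!R] means: aliphatic carbon with four total connections, not in a ring.
Check the 13 heavy atoms by environment: 7× C (X4, acyclic) → match; 3× N (X3, acyclic) → no; 1× S (X2, acyclic) → no; 1× C (X3, acyclic) → no; 1× O (X1, acyclic) → no.
That gives 7 matching atoms.

7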